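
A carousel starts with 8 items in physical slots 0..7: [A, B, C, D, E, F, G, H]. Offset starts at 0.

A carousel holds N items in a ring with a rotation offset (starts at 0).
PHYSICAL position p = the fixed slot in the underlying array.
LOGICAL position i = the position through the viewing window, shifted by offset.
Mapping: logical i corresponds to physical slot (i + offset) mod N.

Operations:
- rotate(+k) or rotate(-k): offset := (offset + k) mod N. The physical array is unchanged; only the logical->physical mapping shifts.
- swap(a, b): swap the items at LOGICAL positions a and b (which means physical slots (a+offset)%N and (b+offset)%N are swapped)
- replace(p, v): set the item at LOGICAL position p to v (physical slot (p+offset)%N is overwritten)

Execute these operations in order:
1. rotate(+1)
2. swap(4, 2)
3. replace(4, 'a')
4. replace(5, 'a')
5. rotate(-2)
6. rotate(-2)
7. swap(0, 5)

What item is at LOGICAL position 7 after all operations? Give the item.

Answer: E

Derivation:
After op 1 (rotate(+1)): offset=1, physical=[A,B,C,D,E,F,G,H], logical=[B,C,D,E,F,G,H,A]
After op 2 (swap(4, 2)): offset=1, physical=[A,B,C,F,E,D,G,H], logical=[B,C,F,E,D,G,H,A]
After op 3 (replace(4, 'a')): offset=1, physical=[A,B,C,F,E,a,G,H], logical=[B,C,F,E,a,G,H,A]
After op 4 (replace(5, 'a')): offset=1, physical=[A,B,C,F,E,a,a,H], logical=[B,C,F,E,a,a,H,A]
After op 5 (rotate(-2)): offset=7, physical=[A,B,C,F,E,a,a,H], logical=[H,A,B,C,F,E,a,a]
After op 6 (rotate(-2)): offset=5, physical=[A,B,C,F,E,a,a,H], logical=[a,a,H,A,B,C,F,E]
After op 7 (swap(0, 5)): offset=5, physical=[A,B,a,F,E,C,a,H], logical=[C,a,H,A,B,a,F,E]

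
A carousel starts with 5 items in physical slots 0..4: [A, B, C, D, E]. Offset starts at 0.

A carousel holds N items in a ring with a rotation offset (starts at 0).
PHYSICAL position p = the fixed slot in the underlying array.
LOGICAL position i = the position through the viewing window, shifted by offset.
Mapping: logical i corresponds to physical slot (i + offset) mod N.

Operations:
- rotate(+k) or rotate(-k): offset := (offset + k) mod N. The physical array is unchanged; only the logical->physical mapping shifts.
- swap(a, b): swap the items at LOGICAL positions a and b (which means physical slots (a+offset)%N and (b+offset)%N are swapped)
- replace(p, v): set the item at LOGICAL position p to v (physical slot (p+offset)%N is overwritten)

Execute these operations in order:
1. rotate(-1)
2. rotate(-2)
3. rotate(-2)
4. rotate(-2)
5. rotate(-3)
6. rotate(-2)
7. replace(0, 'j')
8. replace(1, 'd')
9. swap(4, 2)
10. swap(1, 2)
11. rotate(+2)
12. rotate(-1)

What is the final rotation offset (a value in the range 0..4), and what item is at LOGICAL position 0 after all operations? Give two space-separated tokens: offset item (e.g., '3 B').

Answer: 4 C

Derivation:
After op 1 (rotate(-1)): offset=4, physical=[A,B,C,D,E], logical=[E,A,B,C,D]
After op 2 (rotate(-2)): offset=2, physical=[A,B,C,D,E], logical=[C,D,E,A,B]
After op 3 (rotate(-2)): offset=0, physical=[A,B,C,D,E], logical=[A,B,C,D,E]
After op 4 (rotate(-2)): offset=3, physical=[A,B,C,D,E], logical=[D,E,A,B,C]
After op 5 (rotate(-3)): offset=0, physical=[A,B,C,D,E], logical=[A,B,C,D,E]
After op 6 (rotate(-2)): offset=3, physical=[A,B,C,D,E], logical=[D,E,A,B,C]
After op 7 (replace(0, 'j')): offset=3, physical=[A,B,C,j,E], logical=[j,E,A,B,C]
After op 8 (replace(1, 'd')): offset=3, physical=[A,B,C,j,d], logical=[j,d,A,B,C]
After op 9 (swap(4, 2)): offset=3, physical=[C,B,A,j,d], logical=[j,d,C,B,A]
After op 10 (swap(1, 2)): offset=3, physical=[d,B,A,j,C], logical=[j,C,d,B,A]
After op 11 (rotate(+2)): offset=0, physical=[d,B,A,j,C], logical=[d,B,A,j,C]
After op 12 (rotate(-1)): offset=4, physical=[d,B,A,j,C], logical=[C,d,B,A,j]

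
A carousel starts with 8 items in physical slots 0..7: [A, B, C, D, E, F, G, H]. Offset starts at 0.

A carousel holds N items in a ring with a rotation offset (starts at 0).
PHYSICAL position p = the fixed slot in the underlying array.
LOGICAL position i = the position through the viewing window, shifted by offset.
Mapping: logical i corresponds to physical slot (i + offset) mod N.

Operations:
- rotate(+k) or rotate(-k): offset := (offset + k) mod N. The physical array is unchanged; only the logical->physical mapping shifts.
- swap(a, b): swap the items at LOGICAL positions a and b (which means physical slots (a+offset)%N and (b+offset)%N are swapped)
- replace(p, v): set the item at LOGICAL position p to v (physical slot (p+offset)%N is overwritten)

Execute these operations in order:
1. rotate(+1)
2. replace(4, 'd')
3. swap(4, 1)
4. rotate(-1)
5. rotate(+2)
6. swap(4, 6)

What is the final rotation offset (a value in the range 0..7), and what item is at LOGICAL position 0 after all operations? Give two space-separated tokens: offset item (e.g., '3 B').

After op 1 (rotate(+1)): offset=1, physical=[A,B,C,D,E,F,G,H], logical=[B,C,D,E,F,G,H,A]
After op 2 (replace(4, 'd')): offset=1, physical=[A,B,C,D,E,d,G,H], logical=[B,C,D,E,d,G,H,A]
After op 3 (swap(4, 1)): offset=1, physical=[A,B,d,D,E,C,G,H], logical=[B,d,D,E,C,G,H,A]
After op 4 (rotate(-1)): offset=0, physical=[A,B,d,D,E,C,G,H], logical=[A,B,d,D,E,C,G,H]
After op 5 (rotate(+2)): offset=2, physical=[A,B,d,D,E,C,G,H], logical=[d,D,E,C,G,H,A,B]
After op 6 (swap(4, 6)): offset=2, physical=[G,B,d,D,E,C,A,H], logical=[d,D,E,C,A,H,G,B]

Answer: 2 d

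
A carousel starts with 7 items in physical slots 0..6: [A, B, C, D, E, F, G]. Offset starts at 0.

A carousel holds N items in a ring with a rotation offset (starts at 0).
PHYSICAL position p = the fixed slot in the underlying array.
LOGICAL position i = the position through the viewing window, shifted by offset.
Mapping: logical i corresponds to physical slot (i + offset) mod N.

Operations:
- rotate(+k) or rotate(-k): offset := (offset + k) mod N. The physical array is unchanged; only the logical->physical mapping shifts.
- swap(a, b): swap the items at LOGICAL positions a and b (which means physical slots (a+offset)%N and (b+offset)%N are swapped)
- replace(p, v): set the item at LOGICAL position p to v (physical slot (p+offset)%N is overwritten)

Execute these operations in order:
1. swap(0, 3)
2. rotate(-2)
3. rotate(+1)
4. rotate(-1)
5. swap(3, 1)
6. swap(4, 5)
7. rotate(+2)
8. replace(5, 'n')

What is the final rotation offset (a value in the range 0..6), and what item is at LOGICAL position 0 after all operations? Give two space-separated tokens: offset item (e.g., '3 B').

Answer: 0 D

Derivation:
After op 1 (swap(0, 3)): offset=0, physical=[D,B,C,A,E,F,G], logical=[D,B,C,A,E,F,G]
After op 2 (rotate(-2)): offset=5, physical=[D,B,C,A,E,F,G], logical=[F,G,D,B,C,A,E]
After op 3 (rotate(+1)): offset=6, physical=[D,B,C,A,E,F,G], logical=[G,D,B,C,A,E,F]
After op 4 (rotate(-1)): offset=5, physical=[D,B,C,A,E,F,G], logical=[F,G,D,B,C,A,E]
After op 5 (swap(3, 1)): offset=5, physical=[D,G,C,A,E,F,B], logical=[F,B,D,G,C,A,E]
After op 6 (swap(4, 5)): offset=5, physical=[D,G,A,C,E,F,B], logical=[F,B,D,G,A,C,E]
After op 7 (rotate(+2)): offset=0, physical=[D,G,A,C,E,F,B], logical=[D,G,A,C,E,F,B]
After op 8 (replace(5, 'n')): offset=0, physical=[D,G,A,C,E,n,B], logical=[D,G,A,C,E,n,B]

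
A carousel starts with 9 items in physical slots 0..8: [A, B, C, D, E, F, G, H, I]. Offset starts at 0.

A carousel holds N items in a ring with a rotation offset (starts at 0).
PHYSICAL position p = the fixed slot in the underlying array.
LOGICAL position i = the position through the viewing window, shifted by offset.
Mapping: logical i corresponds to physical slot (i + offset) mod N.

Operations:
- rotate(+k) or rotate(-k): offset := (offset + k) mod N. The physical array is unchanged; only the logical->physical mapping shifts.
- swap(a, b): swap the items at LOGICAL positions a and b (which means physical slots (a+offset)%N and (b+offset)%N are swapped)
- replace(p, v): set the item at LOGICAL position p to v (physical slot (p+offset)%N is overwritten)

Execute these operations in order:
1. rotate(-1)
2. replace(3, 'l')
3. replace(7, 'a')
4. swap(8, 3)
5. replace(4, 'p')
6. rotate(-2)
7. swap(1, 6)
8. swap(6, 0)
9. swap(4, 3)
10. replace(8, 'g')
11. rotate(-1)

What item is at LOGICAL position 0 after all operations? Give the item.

Answer: g

Derivation:
After op 1 (rotate(-1)): offset=8, physical=[A,B,C,D,E,F,G,H,I], logical=[I,A,B,C,D,E,F,G,H]
After op 2 (replace(3, 'l')): offset=8, physical=[A,B,l,D,E,F,G,H,I], logical=[I,A,B,l,D,E,F,G,H]
After op 3 (replace(7, 'a')): offset=8, physical=[A,B,l,D,E,F,a,H,I], logical=[I,A,B,l,D,E,F,a,H]
After op 4 (swap(8, 3)): offset=8, physical=[A,B,H,D,E,F,a,l,I], logical=[I,A,B,H,D,E,F,a,l]
After op 5 (replace(4, 'p')): offset=8, physical=[A,B,H,p,E,F,a,l,I], logical=[I,A,B,H,p,E,F,a,l]
After op 6 (rotate(-2)): offset=6, physical=[A,B,H,p,E,F,a,l,I], logical=[a,l,I,A,B,H,p,E,F]
After op 7 (swap(1, 6)): offset=6, physical=[A,B,H,l,E,F,a,p,I], logical=[a,p,I,A,B,H,l,E,F]
After op 8 (swap(6, 0)): offset=6, physical=[A,B,H,a,E,F,l,p,I], logical=[l,p,I,A,B,H,a,E,F]
After op 9 (swap(4, 3)): offset=6, physical=[B,A,H,a,E,F,l,p,I], logical=[l,p,I,B,A,H,a,E,F]
After op 10 (replace(8, 'g')): offset=6, physical=[B,A,H,a,E,g,l,p,I], logical=[l,p,I,B,A,H,a,E,g]
After op 11 (rotate(-1)): offset=5, physical=[B,A,H,a,E,g,l,p,I], logical=[g,l,p,I,B,A,H,a,E]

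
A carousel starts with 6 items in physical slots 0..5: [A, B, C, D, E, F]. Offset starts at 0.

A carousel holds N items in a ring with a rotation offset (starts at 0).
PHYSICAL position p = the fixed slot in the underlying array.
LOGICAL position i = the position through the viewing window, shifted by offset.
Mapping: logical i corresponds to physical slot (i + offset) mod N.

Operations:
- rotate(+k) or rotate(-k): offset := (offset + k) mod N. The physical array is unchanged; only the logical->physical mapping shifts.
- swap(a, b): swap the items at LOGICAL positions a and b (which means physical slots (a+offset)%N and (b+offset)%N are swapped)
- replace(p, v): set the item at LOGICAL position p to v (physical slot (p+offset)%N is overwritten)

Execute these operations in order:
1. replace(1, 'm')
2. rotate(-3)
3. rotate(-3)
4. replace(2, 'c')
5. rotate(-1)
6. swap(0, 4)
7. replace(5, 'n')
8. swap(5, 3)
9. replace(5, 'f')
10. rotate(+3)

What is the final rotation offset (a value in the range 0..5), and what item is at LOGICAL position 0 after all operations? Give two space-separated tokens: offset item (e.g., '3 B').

Answer: 2 n

Derivation:
After op 1 (replace(1, 'm')): offset=0, physical=[A,m,C,D,E,F], logical=[A,m,C,D,E,F]
After op 2 (rotate(-3)): offset=3, physical=[A,m,C,D,E,F], logical=[D,E,F,A,m,C]
After op 3 (rotate(-3)): offset=0, physical=[A,m,C,D,E,F], logical=[A,m,C,D,E,F]
After op 4 (replace(2, 'c')): offset=0, physical=[A,m,c,D,E,F], logical=[A,m,c,D,E,F]
After op 5 (rotate(-1)): offset=5, physical=[A,m,c,D,E,F], logical=[F,A,m,c,D,E]
After op 6 (swap(0, 4)): offset=5, physical=[A,m,c,F,E,D], logical=[D,A,m,c,F,E]
After op 7 (replace(5, 'n')): offset=5, physical=[A,m,c,F,n,D], logical=[D,A,m,c,F,n]
After op 8 (swap(5, 3)): offset=5, physical=[A,m,n,F,c,D], logical=[D,A,m,n,F,c]
After op 9 (replace(5, 'f')): offset=5, physical=[A,m,n,F,f,D], logical=[D,A,m,n,F,f]
After op 10 (rotate(+3)): offset=2, physical=[A,m,n,F,f,D], logical=[n,F,f,D,A,m]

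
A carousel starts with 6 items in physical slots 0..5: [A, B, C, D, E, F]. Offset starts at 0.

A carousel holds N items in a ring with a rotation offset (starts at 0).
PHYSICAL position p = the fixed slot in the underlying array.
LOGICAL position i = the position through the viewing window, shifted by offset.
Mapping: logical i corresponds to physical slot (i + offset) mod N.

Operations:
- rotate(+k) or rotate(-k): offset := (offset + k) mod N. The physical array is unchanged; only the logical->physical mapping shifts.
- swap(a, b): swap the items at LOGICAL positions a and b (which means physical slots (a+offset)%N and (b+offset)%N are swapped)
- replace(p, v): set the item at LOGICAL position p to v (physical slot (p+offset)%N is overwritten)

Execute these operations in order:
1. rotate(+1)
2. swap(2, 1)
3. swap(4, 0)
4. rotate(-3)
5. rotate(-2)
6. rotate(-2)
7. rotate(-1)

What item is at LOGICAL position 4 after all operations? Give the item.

Answer: C

Derivation:
After op 1 (rotate(+1)): offset=1, physical=[A,B,C,D,E,F], logical=[B,C,D,E,F,A]
After op 2 (swap(2, 1)): offset=1, physical=[A,B,D,C,E,F], logical=[B,D,C,E,F,A]
After op 3 (swap(4, 0)): offset=1, physical=[A,F,D,C,E,B], logical=[F,D,C,E,B,A]
After op 4 (rotate(-3)): offset=4, physical=[A,F,D,C,E,B], logical=[E,B,A,F,D,C]
After op 5 (rotate(-2)): offset=2, physical=[A,F,D,C,E,B], logical=[D,C,E,B,A,F]
After op 6 (rotate(-2)): offset=0, physical=[A,F,D,C,E,B], logical=[A,F,D,C,E,B]
After op 7 (rotate(-1)): offset=5, physical=[A,F,D,C,E,B], logical=[B,A,F,D,C,E]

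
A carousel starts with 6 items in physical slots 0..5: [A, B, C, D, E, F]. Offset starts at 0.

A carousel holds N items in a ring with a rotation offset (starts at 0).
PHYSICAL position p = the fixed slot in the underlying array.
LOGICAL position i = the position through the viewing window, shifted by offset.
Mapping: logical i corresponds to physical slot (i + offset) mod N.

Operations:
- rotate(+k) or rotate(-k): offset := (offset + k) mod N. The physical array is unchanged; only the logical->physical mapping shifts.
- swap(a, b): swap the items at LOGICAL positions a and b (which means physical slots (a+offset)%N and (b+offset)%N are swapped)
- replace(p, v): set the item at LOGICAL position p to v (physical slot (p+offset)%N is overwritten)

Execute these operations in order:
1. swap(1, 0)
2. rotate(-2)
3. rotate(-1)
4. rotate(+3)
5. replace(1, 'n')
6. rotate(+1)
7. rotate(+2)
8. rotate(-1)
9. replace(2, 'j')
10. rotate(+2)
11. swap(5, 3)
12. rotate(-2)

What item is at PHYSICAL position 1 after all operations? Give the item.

After op 1 (swap(1, 0)): offset=0, physical=[B,A,C,D,E,F], logical=[B,A,C,D,E,F]
After op 2 (rotate(-2)): offset=4, physical=[B,A,C,D,E,F], logical=[E,F,B,A,C,D]
After op 3 (rotate(-1)): offset=3, physical=[B,A,C,D,E,F], logical=[D,E,F,B,A,C]
After op 4 (rotate(+3)): offset=0, physical=[B,A,C,D,E,F], logical=[B,A,C,D,E,F]
After op 5 (replace(1, 'n')): offset=0, physical=[B,n,C,D,E,F], logical=[B,n,C,D,E,F]
After op 6 (rotate(+1)): offset=1, physical=[B,n,C,D,E,F], logical=[n,C,D,E,F,B]
After op 7 (rotate(+2)): offset=3, physical=[B,n,C,D,E,F], logical=[D,E,F,B,n,C]
After op 8 (rotate(-1)): offset=2, physical=[B,n,C,D,E,F], logical=[C,D,E,F,B,n]
After op 9 (replace(2, 'j')): offset=2, physical=[B,n,C,D,j,F], logical=[C,D,j,F,B,n]
After op 10 (rotate(+2)): offset=4, physical=[B,n,C,D,j,F], logical=[j,F,B,n,C,D]
After op 11 (swap(5, 3)): offset=4, physical=[B,D,C,n,j,F], logical=[j,F,B,D,C,n]
After op 12 (rotate(-2)): offset=2, physical=[B,D,C,n,j,F], logical=[C,n,j,F,B,D]

Answer: D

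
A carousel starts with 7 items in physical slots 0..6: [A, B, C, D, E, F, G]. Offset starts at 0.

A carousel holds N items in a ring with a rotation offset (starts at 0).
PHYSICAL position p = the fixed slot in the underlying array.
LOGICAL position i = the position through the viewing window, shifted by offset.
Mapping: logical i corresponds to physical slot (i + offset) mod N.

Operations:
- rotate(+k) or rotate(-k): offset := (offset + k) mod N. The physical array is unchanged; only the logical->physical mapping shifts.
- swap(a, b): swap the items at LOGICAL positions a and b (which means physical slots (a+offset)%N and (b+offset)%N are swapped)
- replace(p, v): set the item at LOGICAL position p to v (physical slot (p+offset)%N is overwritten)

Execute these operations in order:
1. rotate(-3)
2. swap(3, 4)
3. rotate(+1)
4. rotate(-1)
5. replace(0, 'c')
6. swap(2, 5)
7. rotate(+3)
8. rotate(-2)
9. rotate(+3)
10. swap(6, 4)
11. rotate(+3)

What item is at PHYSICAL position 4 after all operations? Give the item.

After op 1 (rotate(-3)): offset=4, physical=[A,B,C,D,E,F,G], logical=[E,F,G,A,B,C,D]
After op 2 (swap(3, 4)): offset=4, physical=[B,A,C,D,E,F,G], logical=[E,F,G,B,A,C,D]
After op 3 (rotate(+1)): offset=5, physical=[B,A,C,D,E,F,G], logical=[F,G,B,A,C,D,E]
After op 4 (rotate(-1)): offset=4, physical=[B,A,C,D,E,F,G], logical=[E,F,G,B,A,C,D]
After op 5 (replace(0, 'c')): offset=4, physical=[B,A,C,D,c,F,G], logical=[c,F,G,B,A,C,D]
After op 6 (swap(2, 5)): offset=4, physical=[B,A,G,D,c,F,C], logical=[c,F,C,B,A,G,D]
After op 7 (rotate(+3)): offset=0, physical=[B,A,G,D,c,F,C], logical=[B,A,G,D,c,F,C]
After op 8 (rotate(-2)): offset=5, physical=[B,A,G,D,c,F,C], logical=[F,C,B,A,G,D,c]
After op 9 (rotate(+3)): offset=1, physical=[B,A,G,D,c,F,C], logical=[A,G,D,c,F,C,B]
After op 10 (swap(6, 4)): offset=1, physical=[F,A,G,D,c,B,C], logical=[A,G,D,c,B,C,F]
After op 11 (rotate(+3)): offset=4, physical=[F,A,G,D,c,B,C], logical=[c,B,C,F,A,G,D]

Answer: c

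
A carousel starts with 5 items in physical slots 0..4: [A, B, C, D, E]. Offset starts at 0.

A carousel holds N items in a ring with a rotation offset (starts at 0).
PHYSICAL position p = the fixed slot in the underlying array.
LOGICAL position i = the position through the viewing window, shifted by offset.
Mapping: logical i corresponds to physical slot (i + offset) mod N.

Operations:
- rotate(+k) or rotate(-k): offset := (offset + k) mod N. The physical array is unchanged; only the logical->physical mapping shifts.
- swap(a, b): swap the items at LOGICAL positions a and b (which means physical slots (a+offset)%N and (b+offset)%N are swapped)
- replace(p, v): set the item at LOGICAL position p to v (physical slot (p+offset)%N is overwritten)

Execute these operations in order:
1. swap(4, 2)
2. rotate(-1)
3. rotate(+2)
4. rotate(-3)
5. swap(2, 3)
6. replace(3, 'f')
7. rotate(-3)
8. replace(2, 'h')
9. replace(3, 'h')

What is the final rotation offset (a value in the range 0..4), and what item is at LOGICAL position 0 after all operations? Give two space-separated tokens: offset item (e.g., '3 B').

After op 1 (swap(4, 2)): offset=0, physical=[A,B,E,D,C], logical=[A,B,E,D,C]
After op 2 (rotate(-1)): offset=4, physical=[A,B,E,D,C], logical=[C,A,B,E,D]
After op 3 (rotate(+2)): offset=1, physical=[A,B,E,D,C], logical=[B,E,D,C,A]
After op 4 (rotate(-3)): offset=3, physical=[A,B,E,D,C], logical=[D,C,A,B,E]
After op 5 (swap(2, 3)): offset=3, physical=[B,A,E,D,C], logical=[D,C,B,A,E]
After op 6 (replace(3, 'f')): offset=3, physical=[B,f,E,D,C], logical=[D,C,B,f,E]
After op 7 (rotate(-3)): offset=0, physical=[B,f,E,D,C], logical=[B,f,E,D,C]
After op 8 (replace(2, 'h')): offset=0, physical=[B,f,h,D,C], logical=[B,f,h,D,C]
After op 9 (replace(3, 'h')): offset=0, physical=[B,f,h,h,C], logical=[B,f,h,h,C]

Answer: 0 B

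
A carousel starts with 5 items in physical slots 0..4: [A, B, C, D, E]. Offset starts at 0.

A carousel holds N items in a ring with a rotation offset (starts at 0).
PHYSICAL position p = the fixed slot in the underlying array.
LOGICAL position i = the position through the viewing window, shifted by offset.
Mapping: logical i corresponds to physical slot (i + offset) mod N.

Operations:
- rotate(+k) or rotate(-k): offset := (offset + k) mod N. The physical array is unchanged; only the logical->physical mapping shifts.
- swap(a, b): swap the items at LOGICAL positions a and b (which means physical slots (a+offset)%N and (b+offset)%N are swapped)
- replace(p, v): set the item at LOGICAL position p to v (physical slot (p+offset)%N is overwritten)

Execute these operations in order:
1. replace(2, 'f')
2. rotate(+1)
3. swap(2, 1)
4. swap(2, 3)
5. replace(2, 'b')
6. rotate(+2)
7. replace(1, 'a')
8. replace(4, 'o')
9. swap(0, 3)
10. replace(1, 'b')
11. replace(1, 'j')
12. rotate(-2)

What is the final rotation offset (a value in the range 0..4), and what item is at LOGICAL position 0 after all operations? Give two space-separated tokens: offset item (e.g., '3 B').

Answer: 1 b

Derivation:
After op 1 (replace(2, 'f')): offset=0, physical=[A,B,f,D,E], logical=[A,B,f,D,E]
After op 2 (rotate(+1)): offset=1, physical=[A,B,f,D,E], logical=[B,f,D,E,A]
After op 3 (swap(2, 1)): offset=1, physical=[A,B,D,f,E], logical=[B,D,f,E,A]
After op 4 (swap(2, 3)): offset=1, physical=[A,B,D,E,f], logical=[B,D,E,f,A]
After op 5 (replace(2, 'b')): offset=1, physical=[A,B,D,b,f], logical=[B,D,b,f,A]
After op 6 (rotate(+2)): offset=3, physical=[A,B,D,b,f], logical=[b,f,A,B,D]
After op 7 (replace(1, 'a')): offset=3, physical=[A,B,D,b,a], logical=[b,a,A,B,D]
After op 8 (replace(4, 'o')): offset=3, physical=[A,B,o,b,a], logical=[b,a,A,B,o]
After op 9 (swap(0, 3)): offset=3, physical=[A,b,o,B,a], logical=[B,a,A,b,o]
After op 10 (replace(1, 'b')): offset=3, physical=[A,b,o,B,b], logical=[B,b,A,b,o]
After op 11 (replace(1, 'j')): offset=3, physical=[A,b,o,B,j], logical=[B,j,A,b,o]
After op 12 (rotate(-2)): offset=1, physical=[A,b,o,B,j], logical=[b,o,B,j,A]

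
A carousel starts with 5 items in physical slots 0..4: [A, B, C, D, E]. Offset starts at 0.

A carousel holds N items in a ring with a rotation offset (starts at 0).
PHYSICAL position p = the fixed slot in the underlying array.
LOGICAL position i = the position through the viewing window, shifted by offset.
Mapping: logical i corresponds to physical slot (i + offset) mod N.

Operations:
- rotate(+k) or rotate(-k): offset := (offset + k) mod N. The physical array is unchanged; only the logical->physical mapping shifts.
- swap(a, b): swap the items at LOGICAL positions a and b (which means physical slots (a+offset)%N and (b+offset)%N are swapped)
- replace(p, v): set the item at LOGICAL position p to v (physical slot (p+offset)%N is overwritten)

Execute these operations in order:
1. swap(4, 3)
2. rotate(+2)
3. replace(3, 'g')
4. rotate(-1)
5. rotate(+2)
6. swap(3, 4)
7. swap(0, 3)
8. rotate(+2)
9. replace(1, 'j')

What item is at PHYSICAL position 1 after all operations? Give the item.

Answer: j

Derivation:
After op 1 (swap(4, 3)): offset=0, physical=[A,B,C,E,D], logical=[A,B,C,E,D]
After op 2 (rotate(+2)): offset=2, physical=[A,B,C,E,D], logical=[C,E,D,A,B]
After op 3 (replace(3, 'g')): offset=2, physical=[g,B,C,E,D], logical=[C,E,D,g,B]
After op 4 (rotate(-1)): offset=1, physical=[g,B,C,E,D], logical=[B,C,E,D,g]
After op 5 (rotate(+2)): offset=3, physical=[g,B,C,E,D], logical=[E,D,g,B,C]
After op 6 (swap(3, 4)): offset=3, physical=[g,C,B,E,D], logical=[E,D,g,C,B]
After op 7 (swap(0, 3)): offset=3, physical=[g,E,B,C,D], logical=[C,D,g,E,B]
After op 8 (rotate(+2)): offset=0, physical=[g,E,B,C,D], logical=[g,E,B,C,D]
After op 9 (replace(1, 'j')): offset=0, physical=[g,j,B,C,D], logical=[g,j,B,C,D]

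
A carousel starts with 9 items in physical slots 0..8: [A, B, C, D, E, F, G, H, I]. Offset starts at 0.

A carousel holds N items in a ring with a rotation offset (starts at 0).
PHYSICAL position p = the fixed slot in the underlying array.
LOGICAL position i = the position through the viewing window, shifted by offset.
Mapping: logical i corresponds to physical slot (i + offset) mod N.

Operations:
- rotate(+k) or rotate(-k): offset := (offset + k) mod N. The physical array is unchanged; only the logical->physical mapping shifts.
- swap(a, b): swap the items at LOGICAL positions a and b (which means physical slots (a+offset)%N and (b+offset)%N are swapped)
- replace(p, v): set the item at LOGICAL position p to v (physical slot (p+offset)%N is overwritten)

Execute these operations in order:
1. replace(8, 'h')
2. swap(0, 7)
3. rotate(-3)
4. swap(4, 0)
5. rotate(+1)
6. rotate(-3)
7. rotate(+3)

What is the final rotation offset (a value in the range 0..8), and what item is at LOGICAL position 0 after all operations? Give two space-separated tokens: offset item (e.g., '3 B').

Answer: 7 A

Derivation:
After op 1 (replace(8, 'h')): offset=0, physical=[A,B,C,D,E,F,G,H,h], logical=[A,B,C,D,E,F,G,H,h]
After op 2 (swap(0, 7)): offset=0, physical=[H,B,C,D,E,F,G,A,h], logical=[H,B,C,D,E,F,G,A,h]
After op 3 (rotate(-3)): offset=6, physical=[H,B,C,D,E,F,G,A,h], logical=[G,A,h,H,B,C,D,E,F]
After op 4 (swap(4, 0)): offset=6, physical=[H,G,C,D,E,F,B,A,h], logical=[B,A,h,H,G,C,D,E,F]
After op 5 (rotate(+1)): offset=7, physical=[H,G,C,D,E,F,B,A,h], logical=[A,h,H,G,C,D,E,F,B]
After op 6 (rotate(-3)): offset=4, physical=[H,G,C,D,E,F,B,A,h], logical=[E,F,B,A,h,H,G,C,D]
After op 7 (rotate(+3)): offset=7, physical=[H,G,C,D,E,F,B,A,h], logical=[A,h,H,G,C,D,E,F,B]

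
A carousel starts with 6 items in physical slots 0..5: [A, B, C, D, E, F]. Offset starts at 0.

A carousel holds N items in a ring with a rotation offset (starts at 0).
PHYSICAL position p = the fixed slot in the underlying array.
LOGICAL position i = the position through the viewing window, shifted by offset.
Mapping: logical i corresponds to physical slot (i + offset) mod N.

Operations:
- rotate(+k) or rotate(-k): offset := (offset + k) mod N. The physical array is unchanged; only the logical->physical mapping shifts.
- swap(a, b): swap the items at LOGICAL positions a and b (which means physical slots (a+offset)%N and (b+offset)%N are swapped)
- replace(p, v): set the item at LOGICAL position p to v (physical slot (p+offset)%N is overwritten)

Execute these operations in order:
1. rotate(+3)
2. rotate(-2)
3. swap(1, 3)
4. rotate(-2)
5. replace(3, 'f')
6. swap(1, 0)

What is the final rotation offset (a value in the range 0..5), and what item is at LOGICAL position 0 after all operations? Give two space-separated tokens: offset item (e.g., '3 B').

After op 1 (rotate(+3)): offset=3, physical=[A,B,C,D,E,F], logical=[D,E,F,A,B,C]
After op 2 (rotate(-2)): offset=1, physical=[A,B,C,D,E,F], logical=[B,C,D,E,F,A]
After op 3 (swap(1, 3)): offset=1, physical=[A,B,E,D,C,F], logical=[B,E,D,C,F,A]
After op 4 (rotate(-2)): offset=5, physical=[A,B,E,D,C,F], logical=[F,A,B,E,D,C]
After op 5 (replace(3, 'f')): offset=5, physical=[A,B,f,D,C,F], logical=[F,A,B,f,D,C]
After op 6 (swap(1, 0)): offset=5, physical=[F,B,f,D,C,A], logical=[A,F,B,f,D,C]

Answer: 5 A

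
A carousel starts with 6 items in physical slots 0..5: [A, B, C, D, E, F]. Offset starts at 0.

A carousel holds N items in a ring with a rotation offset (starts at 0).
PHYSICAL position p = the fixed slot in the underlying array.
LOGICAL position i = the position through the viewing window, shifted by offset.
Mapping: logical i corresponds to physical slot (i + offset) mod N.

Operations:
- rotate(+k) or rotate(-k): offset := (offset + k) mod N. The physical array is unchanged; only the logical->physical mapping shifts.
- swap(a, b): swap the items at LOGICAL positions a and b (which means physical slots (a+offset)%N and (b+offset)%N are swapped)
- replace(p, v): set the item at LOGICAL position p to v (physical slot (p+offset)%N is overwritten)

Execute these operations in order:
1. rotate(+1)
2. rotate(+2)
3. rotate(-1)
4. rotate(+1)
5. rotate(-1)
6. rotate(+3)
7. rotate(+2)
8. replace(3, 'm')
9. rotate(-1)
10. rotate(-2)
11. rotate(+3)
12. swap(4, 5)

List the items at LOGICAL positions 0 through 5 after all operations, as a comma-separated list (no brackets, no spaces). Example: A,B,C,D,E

After op 1 (rotate(+1)): offset=1, physical=[A,B,C,D,E,F], logical=[B,C,D,E,F,A]
After op 2 (rotate(+2)): offset=3, physical=[A,B,C,D,E,F], logical=[D,E,F,A,B,C]
After op 3 (rotate(-1)): offset=2, physical=[A,B,C,D,E,F], logical=[C,D,E,F,A,B]
After op 4 (rotate(+1)): offset=3, physical=[A,B,C,D,E,F], logical=[D,E,F,A,B,C]
After op 5 (rotate(-1)): offset=2, physical=[A,B,C,D,E,F], logical=[C,D,E,F,A,B]
After op 6 (rotate(+3)): offset=5, physical=[A,B,C,D,E,F], logical=[F,A,B,C,D,E]
After op 7 (rotate(+2)): offset=1, physical=[A,B,C,D,E,F], logical=[B,C,D,E,F,A]
After op 8 (replace(3, 'm')): offset=1, physical=[A,B,C,D,m,F], logical=[B,C,D,m,F,A]
After op 9 (rotate(-1)): offset=0, physical=[A,B,C,D,m,F], logical=[A,B,C,D,m,F]
After op 10 (rotate(-2)): offset=4, physical=[A,B,C,D,m,F], logical=[m,F,A,B,C,D]
After op 11 (rotate(+3)): offset=1, physical=[A,B,C,D,m,F], logical=[B,C,D,m,F,A]
After op 12 (swap(4, 5)): offset=1, physical=[F,B,C,D,m,A], logical=[B,C,D,m,A,F]

Answer: B,C,D,m,A,F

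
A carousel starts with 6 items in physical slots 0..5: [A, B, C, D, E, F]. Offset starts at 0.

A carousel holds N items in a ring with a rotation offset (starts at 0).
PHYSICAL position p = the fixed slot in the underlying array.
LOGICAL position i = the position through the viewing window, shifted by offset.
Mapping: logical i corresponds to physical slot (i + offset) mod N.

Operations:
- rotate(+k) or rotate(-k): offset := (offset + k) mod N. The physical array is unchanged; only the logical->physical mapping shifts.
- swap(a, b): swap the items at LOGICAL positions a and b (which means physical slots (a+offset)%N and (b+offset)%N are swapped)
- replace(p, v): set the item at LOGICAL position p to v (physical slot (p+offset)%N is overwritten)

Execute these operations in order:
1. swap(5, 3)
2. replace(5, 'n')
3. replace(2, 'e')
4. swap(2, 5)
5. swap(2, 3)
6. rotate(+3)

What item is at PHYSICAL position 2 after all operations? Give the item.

Answer: F

Derivation:
After op 1 (swap(5, 3)): offset=0, physical=[A,B,C,F,E,D], logical=[A,B,C,F,E,D]
After op 2 (replace(5, 'n')): offset=0, physical=[A,B,C,F,E,n], logical=[A,B,C,F,E,n]
After op 3 (replace(2, 'e')): offset=0, physical=[A,B,e,F,E,n], logical=[A,B,e,F,E,n]
After op 4 (swap(2, 5)): offset=0, physical=[A,B,n,F,E,e], logical=[A,B,n,F,E,e]
After op 5 (swap(2, 3)): offset=0, physical=[A,B,F,n,E,e], logical=[A,B,F,n,E,e]
After op 6 (rotate(+3)): offset=3, physical=[A,B,F,n,E,e], logical=[n,E,e,A,B,F]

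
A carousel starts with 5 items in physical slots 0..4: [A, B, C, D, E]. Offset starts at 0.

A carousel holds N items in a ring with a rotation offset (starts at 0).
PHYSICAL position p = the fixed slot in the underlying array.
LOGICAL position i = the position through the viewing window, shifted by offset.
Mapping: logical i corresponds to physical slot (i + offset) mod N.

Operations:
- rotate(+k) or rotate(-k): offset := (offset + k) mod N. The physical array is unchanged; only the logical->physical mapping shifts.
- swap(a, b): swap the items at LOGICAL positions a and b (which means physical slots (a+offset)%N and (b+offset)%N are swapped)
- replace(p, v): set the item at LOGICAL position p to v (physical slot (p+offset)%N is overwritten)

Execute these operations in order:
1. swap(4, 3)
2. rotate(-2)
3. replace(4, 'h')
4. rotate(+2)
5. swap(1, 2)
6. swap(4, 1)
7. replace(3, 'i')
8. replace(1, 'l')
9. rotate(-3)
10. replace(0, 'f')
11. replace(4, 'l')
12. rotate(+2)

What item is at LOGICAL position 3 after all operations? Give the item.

After op 1 (swap(4, 3)): offset=0, physical=[A,B,C,E,D], logical=[A,B,C,E,D]
After op 2 (rotate(-2)): offset=3, physical=[A,B,C,E,D], logical=[E,D,A,B,C]
After op 3 (replace(4, 'h')): offset=3, physical=[A,B,h,E,D], logical=[E,D,A,B,h]
After op 4 (rotate(+2)): offset=0, physical=[A,B,h,E,D], logical=[A,B,h,E,D]
After op 5 (swap(1, 2)): offset=0, physical=[A,h,B,E,D], logical=[A,h,B,E,D]
After op 6 (swap(4, 1)): offset=0, physical=[A,D,B,E,h], logical=[A,D,B,E,h]
After op 7 (replace(3, 'i')): offset=0, physical=[A,D,B,i,h], logical=[A,D,B,i,h]
After op 8 (replace(1, 'l')): offset=0, physical=[A,l,B,i,h], logical=[A,l,B,i,h]
After op 9 (rotate(-3)): offset=2, physical=[A,l,B,i,h], logical=[B,i,h,A,l]
After op 10 (replace(0, 'f')): offset=2, physical=[A,l,f,i,h], logical=[f,i,h,A,l]
After op 11 (replace(4, 'l')): offset=2, physical=[A,l,f,i,h], logical=[f,i,h,A,l]
After op 12 (rotate(+2)): offset=4, physical=[A,l,f,i,h], logical=[h,A,l,f,i]

Answer: f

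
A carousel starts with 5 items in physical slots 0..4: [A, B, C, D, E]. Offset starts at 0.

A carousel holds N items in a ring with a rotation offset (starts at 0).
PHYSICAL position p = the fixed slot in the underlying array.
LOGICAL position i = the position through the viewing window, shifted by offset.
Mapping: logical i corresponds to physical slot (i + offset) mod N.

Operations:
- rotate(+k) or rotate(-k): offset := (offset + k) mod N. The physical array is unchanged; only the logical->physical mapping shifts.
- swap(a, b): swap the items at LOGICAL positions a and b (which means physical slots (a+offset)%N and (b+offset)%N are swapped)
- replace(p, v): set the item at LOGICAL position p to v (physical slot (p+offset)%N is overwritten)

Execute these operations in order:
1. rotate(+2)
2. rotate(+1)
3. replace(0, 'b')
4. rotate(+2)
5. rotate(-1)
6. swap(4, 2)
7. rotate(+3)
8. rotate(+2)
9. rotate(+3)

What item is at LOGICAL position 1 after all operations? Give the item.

Answer: B

Derivation:
After op 1 (rotate(+2)): offset=2, physical=[A,B,C,D,E], logical=[C,D,E,A,B]
After op 2 (rotate(+1)): offset=3, physical=[A,B,C,D,E], logical=[D,E,A,B,C]
After op 3 (replace(0, 'b')): offset=3, physical=[A,B,C,b,E], logical=[b,E,A,B,C]
After op 4 (rotate(+2)): offset=0, physical=[A,B,C,b,E], logical=[A,B,C,b,E]
After op 5 (rotate(-1)): offset=4, physical=[A,B,C,b,E], logical=[E,A,B,C,b]
After op 6 (swap(4, 2)): offset=4, physical=[A,b,C,B,E], logical=[E,A,b,C,B]
After op 7 (rotate(+3)): offset=2, physical=[A,b,C,B,E], logical=[C,B,E,A,b]
After op 8 (rotate(+2)): offset=4, physical=[A,b,C,B,E], logical=[E,A,b,C,B]
After op 9 (rotate(+3)): offset=2, physical=[A,b,C,B,E], logical=[C,B,E,A,b]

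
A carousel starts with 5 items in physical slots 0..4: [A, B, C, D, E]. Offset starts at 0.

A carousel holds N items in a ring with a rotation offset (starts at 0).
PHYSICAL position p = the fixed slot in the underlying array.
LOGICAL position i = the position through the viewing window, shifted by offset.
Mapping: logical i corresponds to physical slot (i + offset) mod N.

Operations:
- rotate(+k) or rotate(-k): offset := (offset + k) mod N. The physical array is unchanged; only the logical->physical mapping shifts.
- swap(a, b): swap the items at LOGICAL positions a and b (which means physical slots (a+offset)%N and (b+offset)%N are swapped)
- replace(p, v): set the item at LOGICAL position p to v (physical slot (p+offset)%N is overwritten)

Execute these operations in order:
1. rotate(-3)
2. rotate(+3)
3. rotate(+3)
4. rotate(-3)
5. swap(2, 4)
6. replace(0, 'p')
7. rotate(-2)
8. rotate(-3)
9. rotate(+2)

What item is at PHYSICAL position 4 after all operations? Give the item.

After op 1 (rotate(-3)): offset=2, physical=[A,B,C,D,E], logical=[C,D,E,A,B]
After op 2 (rotate(+3)): offset=0, physical=[A,B,C,D,E], logical=[A,B,C,D,E]
After op 3 (rotate(+3)): offset=3, physical=[A,B,C,D,E], logical=[D,E,A,B,C]
After op 4 (rotate(-3)): offset=0, physical=[A,B,C,D,E], logical=[A,B,C,D,E]
After op 5 (swap(2, 4)): offset=0, physical=[A,B,E,D,C], logical=[A,B,E,D,C]
After op 6 (replace(0, 'p')): offset=0, physical=[p,B,E,D,C], logical=[p,B,E,D,C]
After op 7 (rotate(-2)): offset=3, physical=[p,B,E,D,C], logical=[D,C,p,B,E]
After op 8 (rotate(-3)): offset=0, physical=[p,B,E,D,C], logical=[p,B,E,D,C]
After op 9 (rotate(+2)): offset=2, physical=[p,B,E,D,C], logical=[E,D,C,p,B]

Answer: C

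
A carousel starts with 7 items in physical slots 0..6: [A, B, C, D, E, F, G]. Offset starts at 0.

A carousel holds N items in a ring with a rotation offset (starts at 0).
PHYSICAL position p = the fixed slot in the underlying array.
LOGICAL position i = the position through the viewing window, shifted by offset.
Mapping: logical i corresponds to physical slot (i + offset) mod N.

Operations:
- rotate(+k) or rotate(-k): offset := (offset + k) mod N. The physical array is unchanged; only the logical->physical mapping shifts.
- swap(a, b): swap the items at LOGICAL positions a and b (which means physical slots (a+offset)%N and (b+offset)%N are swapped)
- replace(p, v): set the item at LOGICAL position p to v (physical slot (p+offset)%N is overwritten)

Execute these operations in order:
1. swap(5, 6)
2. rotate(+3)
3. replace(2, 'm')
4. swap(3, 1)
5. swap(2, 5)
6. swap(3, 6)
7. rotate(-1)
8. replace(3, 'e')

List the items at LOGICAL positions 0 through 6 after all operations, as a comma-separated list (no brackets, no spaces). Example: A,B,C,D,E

After op 1 (swap(5, 6)): offset=0, physical=[A,B,C,D,E,G,F], logical=[A,B,C,D,E,G,F]
After op 2 (rotate(+3)): offset=3, physical=[A,B,C,D,E,G,F], logical=[D,E,G,F,A,B,C]
After op 3 (replace(2, 'm')): offset=3, physical=[A,B,C,D,E,m,F], logical=[D,E,m,F,A,B,C]
After op 4 (swap(3, 1)): offset=3, physical=[A,B,C,D,F,m,E], logical=[D,F,m,E,A,B,C]
After op 5 (swap(2, 5)): offset=3, physical=[A,m,C,D,F,B,E], logical=[D,F,B,E,A,m,C]
After op 6 (swap(3, 6)): offset=3, physical=[A,m,E,D,F,B,C], logical=[D,F,B,C,A,m,E]
After op 7 (rotate(-1)): offset=2, physical=[A,m,E,D,F,B,C], logical=[E,D,F,B,C,A,m]
After op 8 (replace(3, 'e')): offset=2, physical=[A,m,E,D,F,e,C], logical=[E,D,F,e,C,A,m]

Answer: E,D,F,e,C,A,m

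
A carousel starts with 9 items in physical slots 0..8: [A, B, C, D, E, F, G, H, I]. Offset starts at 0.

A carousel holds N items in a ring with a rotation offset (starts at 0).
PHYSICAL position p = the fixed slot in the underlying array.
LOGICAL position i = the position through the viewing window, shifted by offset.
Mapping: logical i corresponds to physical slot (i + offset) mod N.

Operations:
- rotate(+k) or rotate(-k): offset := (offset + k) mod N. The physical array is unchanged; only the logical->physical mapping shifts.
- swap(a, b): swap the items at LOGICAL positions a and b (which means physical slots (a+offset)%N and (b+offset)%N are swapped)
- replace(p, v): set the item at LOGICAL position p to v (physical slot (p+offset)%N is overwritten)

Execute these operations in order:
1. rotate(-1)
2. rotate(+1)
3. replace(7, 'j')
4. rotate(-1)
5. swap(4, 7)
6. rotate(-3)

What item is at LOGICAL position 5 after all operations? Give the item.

After op 1 (rotate(-1)): offset=8, physical=[A,B,C,D,E,F,G,H,I], logical=[I,A,B,C,D,E,F,G,H]
After op 2 (rotate(+1)): offset=0, physical=[A,B,C,D,E,F,G,H,I], logical=[A,B,C,D,E,F,G,H,I]
After op 3 (replace(7, 'j')): offset=0, physical=[A,B,C,D,E,F,G,j,I], logical=[A,B,C,D,E,F,G,j,I]
After op 4 (rotate(-1)): offset=8, physical=[A,B,C,D,E,F,G,j,I], logical=[I,A,B,C,D,E,F,G,j]
After op 5 (swap(4, 7)): offset=8, physical=[A,B,C,G,E,F,D,j,I], logical=[I,A,B,C,G,E,F,D,j]
After op 6 (rotate(-3)): offset=5, physical=[A,B,C,G,E,F,D,j,I], logical=[F,D,j,I,A,B,C,G,E]

Answer: B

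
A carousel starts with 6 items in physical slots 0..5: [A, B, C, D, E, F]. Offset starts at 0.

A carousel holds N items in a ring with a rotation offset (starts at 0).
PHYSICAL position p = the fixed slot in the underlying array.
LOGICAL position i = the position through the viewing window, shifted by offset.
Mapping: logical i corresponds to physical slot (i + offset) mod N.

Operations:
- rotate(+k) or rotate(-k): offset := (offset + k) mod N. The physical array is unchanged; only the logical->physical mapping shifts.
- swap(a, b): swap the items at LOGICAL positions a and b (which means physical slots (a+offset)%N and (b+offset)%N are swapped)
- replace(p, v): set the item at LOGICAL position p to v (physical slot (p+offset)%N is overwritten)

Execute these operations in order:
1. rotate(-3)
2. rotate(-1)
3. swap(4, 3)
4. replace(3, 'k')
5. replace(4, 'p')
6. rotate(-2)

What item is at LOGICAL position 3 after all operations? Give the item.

Answer: D

Derivation:
After op 1 (rotate(-3)): offset=3, physical=[A,B,C,D,E,F], logical=[D,E,F,A,B,C]
After op 2 (rotate(-1)): offset=2, physical=[A,B,C,D,E,F], logical=[C,D,E,F,A,B]
After op 3 (swap(4, 3)): offset=2, physical=[F,B,C,D,E,A], logical=[C,D,E,A,F,B]
After op 4 (replace(3, 'k')): offset=2, physical=[F,B,C,D,E,k], logical=[C,D,E,k,F,B]
After op 5 (replace(4, 'p')): offset=2, physical=[p,B,C,D,E,k], logical=[C,D,E,k,p,B]
After op 6 (rotate(-2)): offset=0, physical=[p,B,C,D,E,k], logical=[p,B,C,D,E,k]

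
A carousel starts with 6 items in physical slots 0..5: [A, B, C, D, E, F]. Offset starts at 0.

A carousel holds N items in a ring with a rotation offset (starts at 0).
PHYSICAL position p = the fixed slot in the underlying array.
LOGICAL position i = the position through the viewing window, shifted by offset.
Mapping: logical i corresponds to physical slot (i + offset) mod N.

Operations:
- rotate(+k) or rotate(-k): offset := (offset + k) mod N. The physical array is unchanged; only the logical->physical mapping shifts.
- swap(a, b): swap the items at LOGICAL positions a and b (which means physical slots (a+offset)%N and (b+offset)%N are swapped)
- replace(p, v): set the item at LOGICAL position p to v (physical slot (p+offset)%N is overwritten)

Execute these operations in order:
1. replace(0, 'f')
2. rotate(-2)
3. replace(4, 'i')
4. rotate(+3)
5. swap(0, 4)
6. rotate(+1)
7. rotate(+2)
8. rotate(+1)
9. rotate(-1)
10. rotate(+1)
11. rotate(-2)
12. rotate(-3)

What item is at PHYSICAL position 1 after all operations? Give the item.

Answer: F

Derivation:
After op 1 (replace(0, 'f')): offset=0, physical=[f,B,C,D,E,F], logical=[f,B,C,D,E,F]
After op 2 (rotate(-2)): offset=4, physical=[f,B,C,D,E,F], logical=[E,F,f,B,C,D]
After op 3 (replace(4, 'i')): offset=4, physical=[f,B,i,D,E,F], logical=[E,F,f,B,i,D]
After op 4 (rotate(+3)): offset=1, physical=[f,B,i,D,E,F], logical=[B,i,D,E,F,f]
After op 5 (swap(0, 4)): offset=1, physical=[f,F,i,D,E,B], logical=[F,i,D,E,B,f]
After op 6 (rotate(+1)): offset=2, physical=[f,F,i,D,E,B], logical=[i,D,E,B,f,F]
After op 7 (rotate(+2)): offset=4, physical=[f,F,i,D,E,B], logical=[E,B,f,F,i,D]
After op 8 (rotate(+1)): offset=5, physical=[f,F,i,D,E,B], logical=[B,f,F,i,D,E]
After op 9 (rotate(-1)): offset=4, physical=[f,F,i,D,E,B], logical=[E,B,f,F,i,D]
After op 10 (rotate(+1)): offset=5, physical=[f,F,i,D,E,B], logical=[B,f,F,i,D,E]
After op 11 (rotate(-2)): offset=3, physical=[f,F,i,D,E,B], logical=[D,E,B,f,F,i]
After op 12 (rotate(-3)): offset=0, physical=[f,F,i,D,E,B], logical=[f,F,i,D,E,B]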